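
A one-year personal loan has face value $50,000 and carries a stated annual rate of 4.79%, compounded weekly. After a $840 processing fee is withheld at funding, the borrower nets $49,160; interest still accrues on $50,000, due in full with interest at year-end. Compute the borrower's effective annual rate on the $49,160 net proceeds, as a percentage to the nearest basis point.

6.70%

Amount owed after one year: 50,000 × (1 + 0.0479/52)^52 = 50,000 × 1.049043 = $52,452.13.
Effective rate on net proceeds: 52,452.13 / 49,160 − 1 = 0.066968 = 6.70%.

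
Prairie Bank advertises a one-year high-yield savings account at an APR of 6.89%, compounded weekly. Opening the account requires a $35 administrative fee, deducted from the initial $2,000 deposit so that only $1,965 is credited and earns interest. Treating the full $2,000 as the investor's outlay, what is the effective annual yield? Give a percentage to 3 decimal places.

Value after one year: 1,965 × (1 + 0.0689/52)^52 = 1,965 × 1.071280 = $2,105.07.
Effective yield on the $2,000 outlay: 2,105.07 / 2,000 − 1 = 0.052533 = 5.253%.

5.253%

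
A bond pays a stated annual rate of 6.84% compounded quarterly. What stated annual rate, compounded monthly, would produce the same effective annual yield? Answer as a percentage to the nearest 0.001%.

EAR = (1 + 0.0684/4)^4 − 1 = 0.070175.
Solve (1 + r/12)^12 = 1.070175: r/12 = 1.070175^(1/12) − 1 = 0.005668, so r = 0.068014 = 6.801%.

6.801%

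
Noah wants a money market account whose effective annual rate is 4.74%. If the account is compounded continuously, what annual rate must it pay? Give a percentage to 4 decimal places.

Continuous: nominal r satisfies e^r − 1 = 0.0474.
r = ln(1 + 0.0474) = ln(1.0474) = 0.046311 = 4.6311%.

4.6311%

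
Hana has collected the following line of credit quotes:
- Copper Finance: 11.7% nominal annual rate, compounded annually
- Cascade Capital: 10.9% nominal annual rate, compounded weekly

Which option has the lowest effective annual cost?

Cascade Capital

Copper Finance: compounded annually, EAR = 11.700%
Cascade Capital: (1 + 0.109/52)^52 − 1 = 11.504%
The lowest effective annual rate is Cascade Capital at 11.504%.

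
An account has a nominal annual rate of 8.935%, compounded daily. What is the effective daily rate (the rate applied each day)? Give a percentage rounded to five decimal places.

0.02448%

With a nominal annual rate compounded daily, the periodic rate is the nominal rate divided by 365.
i = 0.08935 / 365 = 0.0002448 = 0.02448%.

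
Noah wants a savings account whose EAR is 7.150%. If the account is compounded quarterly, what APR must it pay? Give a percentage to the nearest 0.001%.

(1 + r/4)^4 − 1 = 0.07150, so 1 + r/4 = 1.07150^(1/4).
r/4 = 0.017415, so r = 0.069659 = 6.966%.

6.966%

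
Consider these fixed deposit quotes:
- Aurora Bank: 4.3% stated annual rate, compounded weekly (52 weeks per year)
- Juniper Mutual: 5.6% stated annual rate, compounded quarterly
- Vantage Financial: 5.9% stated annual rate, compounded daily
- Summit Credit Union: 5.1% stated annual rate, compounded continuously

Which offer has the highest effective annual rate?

Vantage Financial

Aurora Bank: (1 + 0.043/52)^52 − 1 = 4.392%
Juniper Mutual: (1 + 0.056/4)^4 − 1 = 5.719%
Vantage Financial: (1 + 0.059/365)^365 − 1 = 6.077%
Summit Credit Union: e^0.051 − 1 = 5.232%
The highest effective annual rate is Vantage Financial at 6.077%.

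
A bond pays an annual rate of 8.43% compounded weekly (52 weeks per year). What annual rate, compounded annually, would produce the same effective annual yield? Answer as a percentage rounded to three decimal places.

EAR = (1 + 0.0843/52)^52 − 1 = 0.087881.
Compounded annually, the equivalent nominal rate is the EAR itself: 8.788%.

8.788%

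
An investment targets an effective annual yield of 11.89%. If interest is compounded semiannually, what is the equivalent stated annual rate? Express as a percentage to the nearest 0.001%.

11.556%

(1 + r/2)^2 − 1 = 0.1189, so 1 + r/2 = 1.1189^(1/2).
r/2 = 0.057781, so r = 0.115561 = 11.556%.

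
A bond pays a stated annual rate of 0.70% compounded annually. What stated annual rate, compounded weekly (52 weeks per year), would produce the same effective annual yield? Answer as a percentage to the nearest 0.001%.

0.698%

Compounded annually, EAR = nominal = 0.007000.
Solve (1 + r/52)^52 = 1.007000: r/52 = 1.007000^(1/52) − 1 = 0.000134, so r = 0.006976 = 0.698%.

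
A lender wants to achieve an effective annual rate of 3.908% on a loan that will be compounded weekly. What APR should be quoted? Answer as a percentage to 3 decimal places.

3.835%

(1 + r/52)^52 − 1 = 0.03908, so 1 + r/52 = 1.03908^(1/52).
r/52 = 0.000737, so r = 0.038350 = 3.835%.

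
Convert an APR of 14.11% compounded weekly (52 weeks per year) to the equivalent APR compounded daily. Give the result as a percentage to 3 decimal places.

14.094%

EAR = (1 + 0.1411/52)^52 − 1 = 0.151320.
Solve (1 + r/365)^365 = 1.151320: r/365 = 1.151320^(1/365) − 1 = 0.000386, so r = 0.140936 = 14.094%.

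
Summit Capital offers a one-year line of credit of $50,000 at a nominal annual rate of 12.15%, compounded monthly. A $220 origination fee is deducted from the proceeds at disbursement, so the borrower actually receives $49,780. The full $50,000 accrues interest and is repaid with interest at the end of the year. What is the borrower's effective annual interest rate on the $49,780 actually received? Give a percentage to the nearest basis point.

Amount owed after one year: 50,000 × (1 + 0.1215/12)^12 = 50,000 × 1.128500 = $56,424.98.
Effective rate on net proceeds: 56,424.98 / 49,780 − 1 = 0.133487 = 13.35%.

13.35%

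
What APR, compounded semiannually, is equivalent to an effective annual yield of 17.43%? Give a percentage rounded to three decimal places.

16.730%

(1 + r/2)^2 − 1 = 0.1743, so 1 + r/2 = 1.1743^(1/2).
r/2 = 0.083651, so r = 0.167302 = 16.730%.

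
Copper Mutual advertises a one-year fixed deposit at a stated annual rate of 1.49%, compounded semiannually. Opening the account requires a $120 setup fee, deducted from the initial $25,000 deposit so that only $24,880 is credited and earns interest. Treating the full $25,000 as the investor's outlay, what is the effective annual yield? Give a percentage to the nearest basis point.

1.01%

Value after one year: 24,880 × (1 + 0.0149/2)^2 = 24,880 × 1.014956 = $25,252.09.
Effective yield on the $25,000 outlay: 25,252.09 / 25,000 − 1 = 0.010084 = 1.01%.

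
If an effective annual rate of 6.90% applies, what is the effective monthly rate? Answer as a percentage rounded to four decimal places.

The per-month rate i satisfies (1 + i)^12 = 1 + 0.0690.
i = 1.0690^(1/12) − 1 = 0.0055758 = 0.5576%.

0.5576%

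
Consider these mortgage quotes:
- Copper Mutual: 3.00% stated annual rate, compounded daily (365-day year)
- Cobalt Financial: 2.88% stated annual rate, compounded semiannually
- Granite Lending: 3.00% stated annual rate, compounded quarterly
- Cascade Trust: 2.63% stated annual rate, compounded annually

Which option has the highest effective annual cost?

Copper Mutual: (1 + 0.0300/365)^365 − 1 = 3.045%
Cobalt Financial: (1 + 0.0288/2)^2 − 1 = 2.901%
Granite Lending: (1 + 0.0300/4)^4 − 1 = 3.034%
Cascade Trust: compounded annually, EAR = 2.630%
The highest effective annual rate is Copper Mutual at 3.045%.

Copper Mutual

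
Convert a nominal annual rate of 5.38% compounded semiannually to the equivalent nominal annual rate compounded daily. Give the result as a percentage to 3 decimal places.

EAR = (1 + 0.0538/2)^2 − 1 = 0.054524.
Solve (1 + r/365)^365 = 1.054524: r/365 = 1.054524^(1/365) − 1 = 0.000145, so r = 0.053093 = 5.309%.

5.309%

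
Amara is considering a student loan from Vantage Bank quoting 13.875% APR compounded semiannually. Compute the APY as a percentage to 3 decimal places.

14.356%

EAR = (1 + 0.13875/2)^2 − 1.
= (1 + 0.069375)^2 − 1 = 1.143563 − 1 = 14.356%.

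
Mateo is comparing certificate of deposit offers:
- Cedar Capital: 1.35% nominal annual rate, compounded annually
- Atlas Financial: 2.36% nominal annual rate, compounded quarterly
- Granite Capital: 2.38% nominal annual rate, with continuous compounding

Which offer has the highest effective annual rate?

Granite Capital

Cedar Capital: compounded annually, EAR = 1.350%
Atlas Financial: (1 + 0.0236/4)^4 − 1 = 2.381%
Granite Capital: e^0.0238 − 1 = 2.409%
The highest effective annual rate is Granite Capital at 2.409%.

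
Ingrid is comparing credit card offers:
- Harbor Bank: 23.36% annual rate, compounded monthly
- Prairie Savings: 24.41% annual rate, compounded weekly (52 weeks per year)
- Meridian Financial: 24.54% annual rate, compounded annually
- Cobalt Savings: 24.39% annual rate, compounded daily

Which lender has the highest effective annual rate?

Harbor Bank: (1 + 0.2336/12)^12 − 1 = 26.031%
Prairie Savings: (1 + 0.2441/52)^52 − 1 = 27.574%
Meridian Financial: compounded annually, EAR = 24.540%
Cobalt Savings: (1 + 0.2439/365)^365 − 1 = 27.611%
The highest effective annual rate is Cobalt Savings at 27.611%.

Cobalt Savings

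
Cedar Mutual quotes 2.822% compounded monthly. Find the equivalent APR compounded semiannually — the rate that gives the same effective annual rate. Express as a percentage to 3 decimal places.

2.839%

EAR = (1 + 0.02822/12)^12 − 1 = 0.028588.
Solve (1 + r/2)^2 = 1.028588: r/2 = 1.028588^(1/2) − 1 = 0.014193, so r = 0.028386 = 2.839%.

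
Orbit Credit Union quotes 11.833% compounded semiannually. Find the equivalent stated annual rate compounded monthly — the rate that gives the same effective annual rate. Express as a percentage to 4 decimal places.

11.5514%

EAR = (1 + 0.11833/2)^2 − 1 = 0.121830.
Solve (1 + r/12)^12 = 1.121830: r/12 = 1.121830^(1/12) − 1 = 0.009626, so r = 0.115514 = 11.5514%.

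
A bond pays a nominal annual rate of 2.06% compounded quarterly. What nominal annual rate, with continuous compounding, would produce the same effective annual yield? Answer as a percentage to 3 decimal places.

EAR = (1 + 0.0206/4)^4 − 1 = 0.020760.
Equivalent continuous rate: r = ln(1 + 0.020760) = 0.020547 = 2.055%.

2.055%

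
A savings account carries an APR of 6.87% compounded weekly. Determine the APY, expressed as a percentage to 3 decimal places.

7.107%

EAR = (1 + 0.0687/52)^52 − 1.
= 1.071066 − 1 = 7.107%.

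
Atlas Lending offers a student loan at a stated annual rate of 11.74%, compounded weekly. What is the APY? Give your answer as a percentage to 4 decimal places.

12.4420%

EAR = (1 + 0.1174/52)^52 − 1.
= 1.124420 − 1 = 12.4420%.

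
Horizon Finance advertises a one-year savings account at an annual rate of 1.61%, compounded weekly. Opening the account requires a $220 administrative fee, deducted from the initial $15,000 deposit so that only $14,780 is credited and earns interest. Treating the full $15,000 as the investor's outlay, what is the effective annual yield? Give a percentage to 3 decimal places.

Value after one year: 14,780 × (1 + 0.0161/52)^52 = 14,780 × 1.016228 = $15,019.85.
Effective yield on the $15,000 outlay: 15,019.85 / 15,000 − 1 = 0.001323 = 0.132%.

0.132%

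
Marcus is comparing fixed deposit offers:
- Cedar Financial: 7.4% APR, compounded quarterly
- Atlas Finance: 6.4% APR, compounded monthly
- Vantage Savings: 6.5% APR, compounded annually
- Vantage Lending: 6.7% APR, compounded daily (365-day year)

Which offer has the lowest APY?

Vantage Savings

Cedar Financial: (1 + 0.074/4)^4 − 1 = 7.608%
Atlas Finance: (1 + 0.064/12)^12 − 1 = 6.591%
Vantage Savings: compounded annually, EAR = 6.500%
Vantage Lending: (1 + 0.067/365)^365 − 1 = 6.929%
The lowest effective annual rate is Vantage Savings at 6.500%.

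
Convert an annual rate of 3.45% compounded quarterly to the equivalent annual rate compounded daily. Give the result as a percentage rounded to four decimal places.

3.4354%

EAR = (1 + 0.0345/4)^4 − 1 = 0.034949.
Solve (1 + r/365)^365 = 1.034949: r/365 = 1.034949^(1/365) − 1 = 0.000094, so r = 0.034354 = 3.4354%.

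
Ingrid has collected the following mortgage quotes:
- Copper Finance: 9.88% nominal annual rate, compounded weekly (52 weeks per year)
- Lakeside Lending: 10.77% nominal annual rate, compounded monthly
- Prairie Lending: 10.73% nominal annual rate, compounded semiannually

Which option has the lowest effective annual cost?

Copper Finance

Copper Finance: (1 + 0.0988/52)^52 − 1 = 10.374%
Lakeside Lending: (1 + 0.1077/12)^12 − 1 = 11.318%
Prairie Lending: (1 + 0.1073/2)^2 − 1 = 11.018%
The lowest effective annual rate is Copper Finance at 10.374%.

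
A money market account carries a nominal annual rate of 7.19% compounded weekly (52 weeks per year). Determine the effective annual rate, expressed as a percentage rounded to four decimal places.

EAR = (1 + 0.0719/52)^52 − 1.
= 1.074495 − 1 = 7.4495%.

7.4495%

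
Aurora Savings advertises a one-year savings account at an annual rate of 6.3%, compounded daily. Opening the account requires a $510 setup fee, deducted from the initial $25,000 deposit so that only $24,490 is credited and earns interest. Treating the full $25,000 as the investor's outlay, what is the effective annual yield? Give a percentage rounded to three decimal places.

4.329%

Value after one year: 24,490 × (1 + 0.063/365)^365 = 24,490 × 1.065021 = $26,082.37.
Effective yield on the $25,000 outlay: 26,082.37 / 25,000 − 1 = 0.043295 = 4.329%.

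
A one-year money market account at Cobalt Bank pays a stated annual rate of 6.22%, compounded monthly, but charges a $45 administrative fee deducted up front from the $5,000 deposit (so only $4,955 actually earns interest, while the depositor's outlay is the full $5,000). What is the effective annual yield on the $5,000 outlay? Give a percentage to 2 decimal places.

5.44%

Value after one year: 4,955 × (1 + 0.0622/12)^12 = 4,955 × 1.064004 = $5,272.14.
Effective yield on the $5,000 outlay: 5,272.14 / 5,000 − 1 = 0.054428 = 5.44%.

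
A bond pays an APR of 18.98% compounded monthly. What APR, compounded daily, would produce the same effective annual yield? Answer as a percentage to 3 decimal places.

18.836%

EAR = (1 + 0.1898/12)^12 − 1 = 0.207213.
Solve (1 + r/365)^365 = 1.207213: r/365 = 1.207213^(1/365) − 1 = 0.000516, so r = 0.188363 = 18.836%.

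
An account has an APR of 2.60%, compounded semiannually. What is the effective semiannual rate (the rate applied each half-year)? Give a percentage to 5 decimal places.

1.30000%

With a nominal annual rate compounded semiannually, the periodic rate is the nominal rate divided by 2.
i = 0.0260 / 2 = 0.0130000 = 1.30000%.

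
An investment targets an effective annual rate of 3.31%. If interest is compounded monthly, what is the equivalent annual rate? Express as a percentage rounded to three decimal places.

3.261%

(1 + r/12)^12 − 1 = 0.0331, so 1 + r/12 = 1.0331^(1/12).
r/12 = 0.002717, so r = 0.032608 = 3.261%.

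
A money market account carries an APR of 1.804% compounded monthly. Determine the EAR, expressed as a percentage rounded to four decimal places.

1.8190%

EAR = (1 + 0.01804/12)^12 − 1.
= (1 + 0.001503)^12 − 1 = 1.018190 − 1 = 1.8190%.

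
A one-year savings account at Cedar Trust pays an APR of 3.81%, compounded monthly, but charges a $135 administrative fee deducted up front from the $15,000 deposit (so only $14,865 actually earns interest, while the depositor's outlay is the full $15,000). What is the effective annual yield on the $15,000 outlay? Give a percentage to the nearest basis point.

Value after one year: 14,865 × (1 + 0.0381/12)^12 = 14,865 × 1.038772 = $15,441.35.
Effective yield on the $15,000 outlay: 15,441.35 / 15,000 − 1 = 0.029423 = 2.94%.

2.94%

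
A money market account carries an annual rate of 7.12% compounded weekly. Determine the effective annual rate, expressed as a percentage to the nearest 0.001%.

7.374%

EAR = (1 + 0.0712/52)^52 − 1.
= (1 + 0.001369)^52 − 1 = 1.073744 − 1 = 7.374%.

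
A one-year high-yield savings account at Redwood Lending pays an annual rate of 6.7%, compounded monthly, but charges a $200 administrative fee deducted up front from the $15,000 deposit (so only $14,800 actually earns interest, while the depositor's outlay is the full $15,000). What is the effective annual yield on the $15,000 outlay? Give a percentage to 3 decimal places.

5.484%

Value after one year: 14,800 × (1 + 0.067/12)^12 = 14,800 × 1.069096 = $15,822.62.
Effective yield on the $15,000 outlay: 15,822.62 / 15,000 − 1 = 0.054842 = 5.484%.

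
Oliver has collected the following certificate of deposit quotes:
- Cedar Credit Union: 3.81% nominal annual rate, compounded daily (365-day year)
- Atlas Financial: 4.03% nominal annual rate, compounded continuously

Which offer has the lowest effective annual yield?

Cedar Credit Union: (1 + 0.0381/365)^365 − 1 = 3.883%
Atlas Financial: e^0.0403 − 1 = 4.112%
The lowest effective annual rate is Cedar Credit Union at 3.883%.

Cedar Credit Union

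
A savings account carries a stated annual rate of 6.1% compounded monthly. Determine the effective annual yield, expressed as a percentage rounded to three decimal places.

6.273%

EAR = (1 + 0.061/12)^12 − 1.
= (1 + 0.005083)^12 − 1 = 1.062735 − 1 = 6.273%.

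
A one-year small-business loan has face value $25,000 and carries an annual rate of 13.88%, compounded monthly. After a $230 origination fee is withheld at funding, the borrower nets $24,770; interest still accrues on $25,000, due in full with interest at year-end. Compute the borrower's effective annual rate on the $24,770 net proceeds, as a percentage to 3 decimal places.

Amount owed after one year: 25,000 × (1 + 0.1388/12)^12 = 25,000 × 1.147979 = $28,699.49.
Effective rate on net proceeds: 28,699.49 / 24,770 − 1 = 0.158639 = 15.864%.

15.864%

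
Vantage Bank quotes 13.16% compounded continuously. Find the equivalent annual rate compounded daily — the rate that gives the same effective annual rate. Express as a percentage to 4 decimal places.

13.1624%

EAR under continuous compounding: e^0.1316 − 1 = 0.140652.
Solve (1 + r/365)^365 = 1.140652: r/365 = 1.140652^(1/365) − 1 = 0.000361, so r = 0.131624 = 13.1624%.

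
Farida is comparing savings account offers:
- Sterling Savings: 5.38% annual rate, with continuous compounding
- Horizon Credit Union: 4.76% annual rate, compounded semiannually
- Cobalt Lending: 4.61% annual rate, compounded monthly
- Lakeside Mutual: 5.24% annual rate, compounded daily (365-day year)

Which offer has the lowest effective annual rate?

Cobalt Lending

Sterling Savings: e^0.0538 − 1 = 5.527%
Horizon Credit Union: (1 + 0.0476/2)^2 − 1 = 4.817%
Cobalt Lending: (1 + 0.0461/12)^12 − 1 = 4.709%
Lakeside Mutual: (1 + 0.0524/365)^365 − 1 = 5.379%
The lowest effective annual rate is Cobalt Lending at 4.709%.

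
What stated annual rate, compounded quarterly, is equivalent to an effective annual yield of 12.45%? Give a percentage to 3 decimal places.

11.908%

(1 + r/4)^4 − 1 = 0.1245, so 1 + r/4 = 1.1245^(1/4).
r/4 = 0.029769, so r = 0.119076 = 11.908%.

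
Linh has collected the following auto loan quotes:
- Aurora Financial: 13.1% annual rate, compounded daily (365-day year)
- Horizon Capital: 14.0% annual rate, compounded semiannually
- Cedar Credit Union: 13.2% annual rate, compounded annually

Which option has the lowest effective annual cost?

Cedar Credit Union

Aurora Financial: (1 + 0.131/365)^365 − 1 = 13.994%
Horizon Capital: (1 + 0.140/2)^2 − 1 = 14.490%
Cedar Credit Union: compounded annually, EAR = 13.200%
The lowest effective annual rate is Cedar Credit Union at 13.200%.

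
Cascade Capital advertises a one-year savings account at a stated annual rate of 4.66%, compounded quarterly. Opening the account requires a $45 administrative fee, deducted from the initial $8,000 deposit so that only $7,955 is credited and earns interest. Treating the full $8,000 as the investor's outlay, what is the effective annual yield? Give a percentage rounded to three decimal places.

4.153%

Value after one year: 7,955 × (1 + 0.0466/4)^4 = 7,955 × 1.047421 = $8,332.23.
Effective yield on the $8,000 outlay: 8,332.23 / 8,000 − 1 = 0.041529 = 4.153%.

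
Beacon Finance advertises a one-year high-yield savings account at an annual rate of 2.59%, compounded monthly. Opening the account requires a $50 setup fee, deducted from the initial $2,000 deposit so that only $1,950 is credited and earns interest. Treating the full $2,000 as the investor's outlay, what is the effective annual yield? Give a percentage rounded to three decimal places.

0.055%

Value after one year: 1,950 × (1 + 0.0259/12)^12 = 1,950 × 1.026210 = $2,001.11.
Effective yield on the $2,000 outlay: 2,001.11 / 2,000 − 1 = 0.000554 = 0.055%.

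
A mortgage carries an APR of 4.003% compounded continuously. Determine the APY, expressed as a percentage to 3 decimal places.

With continuous compounding, EAR = e^0.04003 − 1.
e^0.04003 = 1.040842, so EAR = 0.040842 = 4.084%.

4.084%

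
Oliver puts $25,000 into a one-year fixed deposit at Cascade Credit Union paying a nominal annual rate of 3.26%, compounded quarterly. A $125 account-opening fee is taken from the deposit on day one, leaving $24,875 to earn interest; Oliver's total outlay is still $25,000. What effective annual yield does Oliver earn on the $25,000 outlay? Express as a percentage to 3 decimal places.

Value after one year: 24,875 × (1 + 0.0326/4)^4 = 24,875 × 1.033001 = $25,695.89.
Effective yield on the $25,000 outlay: 25,695.89 / 25,000 − 1 = 0.027836 = 2.784%.

2.784%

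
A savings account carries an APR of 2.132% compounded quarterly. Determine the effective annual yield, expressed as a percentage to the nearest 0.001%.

2.149%

EAR = (1 + 0.02132/4)^4 − 1.
= (1 + 0.005330)^4 − 1 = 1.021491 − 1 = 2.149%.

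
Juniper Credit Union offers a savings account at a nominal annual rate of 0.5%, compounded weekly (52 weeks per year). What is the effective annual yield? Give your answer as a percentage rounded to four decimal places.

EAR = (1 + 0.005/52)^52 − 1.
= 1.005012 − 1 = 0.5012%.

0.5012%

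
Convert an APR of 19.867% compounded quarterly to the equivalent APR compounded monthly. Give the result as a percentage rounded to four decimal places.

19.5469%

EAR = (1 + 0.19867/4)^4 − 1 = 0.213967.
Solve (1 + r/12)^12 = 1.213967: r/12 = 1.213967^(1/12) − 1 = 0.016289, so r = 0.195469 = 19.5469%.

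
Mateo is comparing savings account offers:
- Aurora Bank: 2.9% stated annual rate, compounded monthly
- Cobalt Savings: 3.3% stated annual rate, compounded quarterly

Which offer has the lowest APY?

Aurora Bank

Aurora Bank: (1 + 0.029/12)^12 − 1 = 2.939%
Cobalt Savings: (1 + 0.033/4)^4 − 1 = 3.341%
The lowest effective annual rate is Aurora Bank at 2.939%.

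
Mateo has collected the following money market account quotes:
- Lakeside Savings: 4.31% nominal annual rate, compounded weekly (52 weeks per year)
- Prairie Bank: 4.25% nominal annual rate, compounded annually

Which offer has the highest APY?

Lakeside Savings

Lakeside Savings: (1 + 0.0431/52)^52 − 1 = 4.402%
Prairie Bank: compounded annually, EAR = 4.250%
The highest effective annual rate is Lakeside Savings at 4.402%.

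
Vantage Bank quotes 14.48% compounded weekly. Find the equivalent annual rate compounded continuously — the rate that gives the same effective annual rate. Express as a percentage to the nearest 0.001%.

14.460%

EAR = (1 + 0.1448/52)^52 − 1 = 0.155576.
Equivalent continuous rate: r = ln(1 + 0.155576) = 0.144599 = 14.460%.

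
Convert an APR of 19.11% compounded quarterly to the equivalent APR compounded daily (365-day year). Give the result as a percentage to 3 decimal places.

EAR = (1 + 0.1911/4)^4 − 1 = 0.205236.
Solve (1 + r/365)^365 = 1.205236: r/365 = 1.205236^(1/365) − 1 = 0.000512, so r = 0.186723 = 18.672%.

18.672%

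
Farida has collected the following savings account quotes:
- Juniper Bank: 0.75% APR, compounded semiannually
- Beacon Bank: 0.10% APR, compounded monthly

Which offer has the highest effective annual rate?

Juniper Bank

Juniper Bank: (1 + 0.0075/2)^2 − 1 = 0.751%
Beacon Bank: (1 + 0.0010/12)^12 − 1 = 0.100%
The highest effective annual rate is Juniper Bank at 0.751%.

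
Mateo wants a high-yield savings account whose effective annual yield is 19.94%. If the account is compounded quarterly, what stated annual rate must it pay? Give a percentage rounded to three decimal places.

(1 + r/4)^4 − 1 = 0.1994, so 1 + r/4 = 1.1994^(1/4).
r/4 = 0.046504, so r = 0.186017 = 18.602%.

18.602%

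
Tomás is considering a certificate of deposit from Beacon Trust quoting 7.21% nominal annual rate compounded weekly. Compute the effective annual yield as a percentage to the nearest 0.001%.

EAR = (1 + 0.0721/52)^52 − 1.
= (1 + 0.001387)^52 − 1 = 1.074709 − 1 = 7.471%.

7.471%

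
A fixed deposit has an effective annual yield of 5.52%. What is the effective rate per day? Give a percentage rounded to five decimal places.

0.01472%

The per-day rate i satisfies (1 + i)^365 = 1 + 0.0552.
i = 1.0552^(1/365) − 1 = 0.0001472 = 0.01472%.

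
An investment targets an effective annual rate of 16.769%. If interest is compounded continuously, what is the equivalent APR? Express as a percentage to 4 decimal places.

15.5027%

Continuous: nominal r satisfies e^r − 1 = 0.16769.
r = ln(1 + 0.16769) = ln(1.16769) = 0.155027 = 15.5027%.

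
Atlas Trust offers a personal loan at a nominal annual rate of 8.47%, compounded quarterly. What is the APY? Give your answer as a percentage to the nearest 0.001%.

EAR = (1 + 0.0847/4)^4 − 1.
= 1.087428 − 1 = 8.743%.

8.743%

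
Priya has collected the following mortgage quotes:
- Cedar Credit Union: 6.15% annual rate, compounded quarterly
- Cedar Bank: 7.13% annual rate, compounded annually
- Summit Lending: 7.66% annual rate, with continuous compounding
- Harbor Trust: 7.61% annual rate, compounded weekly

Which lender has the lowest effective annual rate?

Cedar Credit Union

Cedar Credit Union: (1 + 0.0615/4)^4 − 1 = 6.293%
Cedar Bank: compounded annually, EAR = 7.130%
Summit Lending: e^0.0766 − 1 = 7.961%
Harbor Trust: (1 + 0.0761/52)^52 − 1 = 7.901%
The lowest effective annual rate is Cedar Credit Union at 6.293%.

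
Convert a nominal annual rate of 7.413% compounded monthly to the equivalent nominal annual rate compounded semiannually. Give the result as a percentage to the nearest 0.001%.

EAR = (1 + 0.07413/12)^12 − 1 = 0.076701.
Solve (1 + r/2)^2 = 1.076701: r/2 = 1.076701^(1/2) − 1 = 0.037642, so r = 0.075284 = 7.528%.

7.528%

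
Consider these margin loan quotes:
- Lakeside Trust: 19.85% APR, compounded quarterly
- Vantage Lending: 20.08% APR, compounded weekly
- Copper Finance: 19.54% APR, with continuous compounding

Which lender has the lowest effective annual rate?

Lakeside Trust

Lakeside Trust: (1 + 0.1985/4)^4 − 1 = 21.377%
Vantage Lending: (1 + 0.2008/52)^52 − 1 = 22.191%
Copper Finance: e^0.1954 − 1 = 21.580%
The lowest effective annual rate is Lakeside Trust at 21.377%.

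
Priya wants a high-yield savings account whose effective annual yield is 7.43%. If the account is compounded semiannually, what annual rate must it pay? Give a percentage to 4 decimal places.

7.2969%

(1 + r/2)^2 − 1 = 0.0743, so 1 + r/2 = 1.0743^(1/2).
r/2 = 0.036484, so r = 0.072969 = 7.2969%.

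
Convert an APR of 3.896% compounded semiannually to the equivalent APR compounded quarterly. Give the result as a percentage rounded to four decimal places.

3.8772%

EAR = (1 + 0.03896/2)^2 − 1 = 0.039339.
Solve (1 + r/4)^4 = 1.039339: r/4 = 1.039339^(1/4) − 1 = 0.009693, so r = 0.038772 = 3.8772%.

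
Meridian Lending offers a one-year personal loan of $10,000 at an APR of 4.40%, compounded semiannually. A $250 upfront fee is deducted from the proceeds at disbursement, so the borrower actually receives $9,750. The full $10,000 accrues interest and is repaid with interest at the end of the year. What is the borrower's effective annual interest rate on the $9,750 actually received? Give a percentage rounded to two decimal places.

7.13%

Amount owed after one year: 10,000 × (1 + 0.0440/2)^2 = 10,000 × 1.044484 = $10,444.84.
Effective rate on net proceeds: 10,444.84 / 9,750 − 1 = 0.071266 = 7.13%.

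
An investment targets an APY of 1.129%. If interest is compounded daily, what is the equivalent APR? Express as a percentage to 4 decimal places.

(1 + r/365)^365 − 1 = 0.01129, so 1 + r/365 = 1.01129^(1/365).
r/365 = 0.000031, so r = 0.011227 = 1.1227%.

1.1227%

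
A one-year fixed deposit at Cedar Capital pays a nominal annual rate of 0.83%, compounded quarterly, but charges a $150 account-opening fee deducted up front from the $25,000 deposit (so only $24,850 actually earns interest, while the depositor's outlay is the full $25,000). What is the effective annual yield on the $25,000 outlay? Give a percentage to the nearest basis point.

0.23%

Value after one year: 24,850 × (1 + 0.0083/4)^4 = 24,850 × 1.008326 = $25,056.90.
Effective yield on the $25,000 outlay: 25,056.90 / 25,000 − 1 = 0.002276 = 0.23%.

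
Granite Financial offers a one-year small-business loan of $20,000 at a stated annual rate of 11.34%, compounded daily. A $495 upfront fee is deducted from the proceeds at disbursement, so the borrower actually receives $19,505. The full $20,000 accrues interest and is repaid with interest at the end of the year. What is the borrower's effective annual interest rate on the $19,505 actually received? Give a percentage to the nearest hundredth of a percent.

14.85%

Amount owed after one year: 20,000 × (1 + 0.1134/365)^365 = 20,000 × 1.120060 = $22,401.20.
Effective rate on net proceeds: 22,401.20 / 19,505 − 1 = 0.148485 = 14.85%.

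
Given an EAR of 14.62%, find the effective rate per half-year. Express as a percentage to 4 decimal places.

The per-half-year rate i satisfies (1 + i)^2 = 1 + 0.1462.
i = 1.1462^(1/2) − 1 = 0.0706073 = 7.0607%.

7.0607%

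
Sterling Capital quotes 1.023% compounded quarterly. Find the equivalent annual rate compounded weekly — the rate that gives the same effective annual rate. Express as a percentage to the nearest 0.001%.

1.022%

EAR = (1 + 0.01023/4)^4 − 1 = 0.010269.
Solve (1 + r/52)^52 = 1.010269: r/52 = 1.010269^(1/52) − 1 = 0.000196, so r = 0.010218 = 1.022%.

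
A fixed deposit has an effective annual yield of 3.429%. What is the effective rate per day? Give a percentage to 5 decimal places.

0.00924%

The per-day rate i satisfies (1 + i)^365 = 1 + 0.03429.
i = 1.03429^(1/365) − 1 = 0.0000924 = 0.00924%.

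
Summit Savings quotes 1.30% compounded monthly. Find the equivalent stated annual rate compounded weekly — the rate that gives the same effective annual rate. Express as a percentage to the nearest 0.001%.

1.299%

EAR = (1 + 0.0130/12)^12 − 1 = 0.013078.
Solve (1 + r/52)^52 = 1.013078: r/52 = 1.013078^(1/52) − 1 = 0.000250, so r = 0.012995 = 1.299%.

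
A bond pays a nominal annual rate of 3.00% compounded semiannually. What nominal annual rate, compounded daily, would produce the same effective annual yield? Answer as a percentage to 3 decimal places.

2.978%

EAR = (1 + 0.0300/2)^2 − 1 = 0.030225.
Solve (1 + r/365)^365 = 1.030225: r/365 = 1.030225^(1/365) − 1 = 0.000082, so r = 0.029778 = 2.978%.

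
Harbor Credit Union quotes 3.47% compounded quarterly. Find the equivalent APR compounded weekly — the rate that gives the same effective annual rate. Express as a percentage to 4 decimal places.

EAR = (1 + 0.0347/4)^4 − 1 = 0.035154.
Solve (1 + r/52)^52 = 1.035154: r/52 = 1.035154^(1/52) − 1 = 0.000665, so r = 0.034562 = 3.4562%.

3.4562%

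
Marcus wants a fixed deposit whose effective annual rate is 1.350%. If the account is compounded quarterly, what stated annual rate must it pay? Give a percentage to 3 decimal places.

(1 + r/4)^4 − 1 = 0.01350, so 1 + r/4 = 1.01350^(1/4).
r/4 = 0.003358, so r = 0.013432 = 1.343%.

1.343%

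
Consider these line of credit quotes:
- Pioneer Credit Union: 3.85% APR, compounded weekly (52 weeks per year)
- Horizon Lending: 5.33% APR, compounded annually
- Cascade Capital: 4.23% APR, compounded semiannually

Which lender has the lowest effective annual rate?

Pioneer Credit Union: (1 + 0.0385/52)^52 − 1 = 3.924%
Horizon Lending: compounded annually, EAR = 5.330%
Cascade Capital: (1 + 0.0423/2)^2 − 1 = 4.275%
The lowest effective annual rate is Pioneer Credit Union at 3.924%.

Pioneer Credit Union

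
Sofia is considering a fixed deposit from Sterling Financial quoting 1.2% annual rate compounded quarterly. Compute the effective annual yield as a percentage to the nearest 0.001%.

EAR = (1 + 0.012/4)^4 − 1.
= 1.012054 − 1 = 1.205%.

1.205%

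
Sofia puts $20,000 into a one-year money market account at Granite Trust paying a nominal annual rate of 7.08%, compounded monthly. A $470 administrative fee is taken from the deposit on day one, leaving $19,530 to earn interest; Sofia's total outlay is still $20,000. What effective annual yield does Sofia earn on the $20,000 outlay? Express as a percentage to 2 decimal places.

4.79%

Value after one year: 19,530 × (1 + 0.0708/12)^12 = 19,530 × 1.073143 = $20,958.49.
Effective yield on the $20,000 outlay: 20,958.49 / 20,000 − 1 = 0.047924 = 4.79%.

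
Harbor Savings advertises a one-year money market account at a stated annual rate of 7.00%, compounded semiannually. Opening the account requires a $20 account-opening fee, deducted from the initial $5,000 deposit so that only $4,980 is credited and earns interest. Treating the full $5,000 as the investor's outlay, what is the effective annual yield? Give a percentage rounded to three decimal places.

Value after one year: 4,980 × (1 + 0.0700/2)^2 = 4,980 × 1.071225 = $5,334.70.
Effective yield on the $5,000 outlay: 5,334.70 / 5,000 − 1 = 0.066940 = 6.694%.

6.694%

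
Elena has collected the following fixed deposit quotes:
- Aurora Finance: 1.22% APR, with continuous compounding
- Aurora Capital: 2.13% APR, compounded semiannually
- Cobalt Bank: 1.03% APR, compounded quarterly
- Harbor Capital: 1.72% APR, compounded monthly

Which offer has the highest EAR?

Aurora Finance: e^0.0122 − 1 = 1.227%
Aurora Capital: (1 + 0.0213/2)^2 − 1 = 2.141%
Cobalt Bank: (1 + 0.0103/4)^4 − 1 = 1.034%
Harbor Capital: (1 + 0.0172/12)^12 − 1 = 1.734%
The highest effective annual rate is Aurora Capital at 2.141%.

Aurora Capital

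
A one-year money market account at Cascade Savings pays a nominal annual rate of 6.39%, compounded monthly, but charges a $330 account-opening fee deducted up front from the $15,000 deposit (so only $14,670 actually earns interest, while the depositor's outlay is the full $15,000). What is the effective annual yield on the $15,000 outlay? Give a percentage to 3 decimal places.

4.236%

Value after one year: 14,670 × (1 + 0.0639/12)^12 = 14,670 × 1.065805 = $15,635.36.
Effective yield on the $15,000 outlay: 15,635.36 / 15,000 − 1 = 0.042357 = 4.236%.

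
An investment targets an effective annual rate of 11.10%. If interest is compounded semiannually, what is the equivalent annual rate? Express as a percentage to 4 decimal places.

(1 + r/2)^2 − 1 = 0.1110, so 1 + r/2 = 1.1110^(1/2).
r/2 = 0.054040, so r = 0.108080 = 10.8080%.

10.8080%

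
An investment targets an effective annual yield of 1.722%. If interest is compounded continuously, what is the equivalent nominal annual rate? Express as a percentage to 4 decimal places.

1.7073%

Continuous: nominal r satisfies e^r − 1 = 0.01722.
r = ln(1 + 0.01722) = ln(1.01722) = 0.017073 = 1.7073%.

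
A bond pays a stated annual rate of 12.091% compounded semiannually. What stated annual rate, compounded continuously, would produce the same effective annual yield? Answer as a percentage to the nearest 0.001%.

EAR = (1 + 0.12091/2)^2 − 1 = 0.124565.
Equivalent continuous rate: r = ln(1 + 0.124565) = 0.117396 = 11.740%.

11.740%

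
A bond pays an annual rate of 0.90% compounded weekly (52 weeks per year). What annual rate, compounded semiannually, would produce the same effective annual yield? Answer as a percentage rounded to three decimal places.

EAR = (1 + 0.0090/52)^52 − 1 = 0.009040.
Solve (1 + r/2)^2 = 1.009040: r/2 = 1.009040^(1/2) − 1 = 0.004510, so r = 0.009019 = 0.902%.

0.902%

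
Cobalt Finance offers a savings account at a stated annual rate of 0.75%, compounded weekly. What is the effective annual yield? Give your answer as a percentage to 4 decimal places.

EAR = (1 + 0.0075/52)^52 − 1.
= (1 + 0.000144)^52 − 1 = 1.007528 − 1 = 0.7528%.

0.7528%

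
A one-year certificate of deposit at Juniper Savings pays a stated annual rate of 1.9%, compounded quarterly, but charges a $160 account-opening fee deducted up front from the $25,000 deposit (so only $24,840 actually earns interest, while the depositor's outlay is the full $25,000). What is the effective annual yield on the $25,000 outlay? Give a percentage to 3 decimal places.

Value after one year: 24,840 × (1 + 0.019/4)^4 = 24,840 × 1.019136 = $25,315.33.
Effective yield on the $25,000 outlay: 25,315.33 / 25,000 − 1 = 0.012613 = 1.261%.

1.261%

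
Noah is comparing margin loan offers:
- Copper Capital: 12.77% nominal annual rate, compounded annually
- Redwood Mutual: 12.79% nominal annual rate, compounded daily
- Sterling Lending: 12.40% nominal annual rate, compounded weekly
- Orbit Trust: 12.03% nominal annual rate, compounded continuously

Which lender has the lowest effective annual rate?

Copper Capital

Copper Capital: compounded annually, EAR = 12.770%
Redwood Mutual: (1 + 0.1279/365)^365 − 1 = 13.641%
Sterling Lending: (1 + 0.1240/52)^52 − 1 = 13.185%
Orbit Trust: e^0.1203 − 1 = 12.784%
The lowest effective annual rate is Copper Capital at 12.770%.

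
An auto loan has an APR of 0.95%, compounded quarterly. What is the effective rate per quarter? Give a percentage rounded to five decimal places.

0.23750%

With a nominal annual rate compounded quarterly, the periodic rate is the nominal rate divided by 4.
i = 0.0095 / 4 = 0.0023750 = 0.23750%.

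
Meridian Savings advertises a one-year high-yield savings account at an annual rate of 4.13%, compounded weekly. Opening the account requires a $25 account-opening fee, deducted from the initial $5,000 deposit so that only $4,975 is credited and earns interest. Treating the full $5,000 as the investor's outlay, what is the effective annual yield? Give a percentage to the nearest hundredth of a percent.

Value after one year: 4,975 × (1 + 0.0413/52)^52 = 4,975 × 1.042148 = $5,184.68.
Effective yield on the $5,000 outlay: 5,184.68 / 5,000 − 1 = 0.036937 = 3.69%.

3.69%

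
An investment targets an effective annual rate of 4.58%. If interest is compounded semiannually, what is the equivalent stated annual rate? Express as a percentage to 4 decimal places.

4.5287%

(1 + r/2)^2 − 1 = 0.0458, so 1 + r/2 = 1.0458^(1/2).
r/2 = 0.022644, so r = 0.045287 = 4.5287%.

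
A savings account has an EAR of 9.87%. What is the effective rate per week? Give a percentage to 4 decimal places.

The per-week rate i satisfies (1 + i)^52 = 1 + 0.0987.
i = 1.0987^(1/52) − 1 = 0.0018118 = 0.1812%.

0.1812%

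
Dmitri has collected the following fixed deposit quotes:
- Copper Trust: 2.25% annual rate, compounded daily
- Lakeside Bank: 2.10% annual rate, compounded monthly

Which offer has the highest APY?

Copper Trust

Copper Trust: (1 + 0.0225/365)^365 − 1 = 2.275%
Lakeside Bank: (1 + 0.0210/12)^12 − 1 = 2.120%
The highest effective annual rate is Copper Trust at 2.275%.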